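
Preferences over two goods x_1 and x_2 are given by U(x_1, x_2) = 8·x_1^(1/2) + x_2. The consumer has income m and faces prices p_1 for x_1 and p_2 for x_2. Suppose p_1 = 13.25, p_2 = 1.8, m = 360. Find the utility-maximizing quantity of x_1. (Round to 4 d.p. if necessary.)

MU_x_1 = 4/√x_1, MU_x_2 = 1. Tangency: 4/√x_1 = p_1/p_2.
Solve: √x_1 = 4·p_2/p_1, so x_1*(p_1,p_2) = (4·p_2/p_1)², and x_2* = (m − p_1·x_1*)/p_2.
Plugging in: x_1* = (4·1.8/13.25)² = 0.2953.

x_1* = 0.2953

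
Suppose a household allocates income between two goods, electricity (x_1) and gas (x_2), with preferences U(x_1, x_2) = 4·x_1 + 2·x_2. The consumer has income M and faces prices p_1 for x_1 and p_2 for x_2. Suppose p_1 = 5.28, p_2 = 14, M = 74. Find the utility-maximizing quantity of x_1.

Linear utility — the consumer picks whichever good has higher MU/price: 4/5.28 = 0.7576 vs 2/14 = 0.1429.
x_1 gives more utility per dollar, so spend all income on x_1: x_1* = M/p_1, x_2* = 0.
Numerically: x_1* = 14.0152, x_2* = 0.

x_1* = 14.0152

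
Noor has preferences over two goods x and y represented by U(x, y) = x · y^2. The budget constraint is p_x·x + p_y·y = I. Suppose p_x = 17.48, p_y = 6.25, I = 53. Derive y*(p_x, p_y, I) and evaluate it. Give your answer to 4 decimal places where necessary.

At p_x=17.48, p_y=6.25, I=53: y* = 2/3·53/6.25 = 5.6533.

y* = 5.6533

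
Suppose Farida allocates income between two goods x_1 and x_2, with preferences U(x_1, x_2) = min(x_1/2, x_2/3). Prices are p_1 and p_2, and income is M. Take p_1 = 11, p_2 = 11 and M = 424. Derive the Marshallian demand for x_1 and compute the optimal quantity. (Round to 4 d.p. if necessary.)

Leontief preferences: the optimum is at the kink where x_1/2 = x_2/3, i.e. x_2 = (3/2)·x_1.
Budget: p_1·x_1 + p_2·(3/2)·x_1 = M, so (2·p_1 + 3·p_2)·x_1 = 2·M.
Demand: x_1*(p_1,p_2,M) = 2·M/(2·p_1 + 3·p_2), x_2* = 3·M/(2·p_1 + 3·p_2).
Here 2·11 + 3·11 = 55, giving x_1* = 15.4182.

x_1* = 15.4182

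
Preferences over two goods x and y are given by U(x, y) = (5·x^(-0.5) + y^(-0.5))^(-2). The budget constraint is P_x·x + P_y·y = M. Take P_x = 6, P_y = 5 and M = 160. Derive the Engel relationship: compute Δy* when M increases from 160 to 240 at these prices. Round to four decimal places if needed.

From the CES first-order condition, 5·(y/x)^(1.5) = P_x/P_y.
Hence y/x = ((1/5)·P_x/P_y)^(1/(1.5)), i.e. raised to the 2/3 power.
With the ratio pinned down, the budget gives x* = M/(P_x + P_y·(y/x)) and y* = (y/x)·x*.
Numerically y/x = 0.386196, so x* = 160/(6 + 5·0.386196) = 20.1741 and y* = 0.386196·20.1741 = 7.7911.
At M' = 240: y* = 11.6867. Change: 11.6867 − 7.7911 = 3.8956.

Δy* = 3.8956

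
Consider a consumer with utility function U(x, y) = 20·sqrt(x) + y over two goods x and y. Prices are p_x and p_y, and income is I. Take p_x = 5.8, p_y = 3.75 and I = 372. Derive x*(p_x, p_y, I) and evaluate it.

x* = 41.8029

Solve: √x = 10·p_y/p_x, so x*(p_x,p_y) = (10·p_y/p_x)², and y* = (I − p_x·x*)/p_y.
Plugging in: x* = (10·3.75/5.8)² = 41.8029.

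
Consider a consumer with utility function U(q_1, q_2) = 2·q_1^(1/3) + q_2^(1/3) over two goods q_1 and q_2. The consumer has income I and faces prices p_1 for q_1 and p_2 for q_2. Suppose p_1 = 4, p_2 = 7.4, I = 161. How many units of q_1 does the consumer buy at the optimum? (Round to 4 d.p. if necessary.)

MRS = MU_q_1/MU_q_2 = 2·(q_2/q_1)^(2/3). Set equal to p_1/p_2.
Hence q_2/q_1 = ((1/2)·p_1/p_2)^(1/(2/3)), i.e. raised to the 1.5 power.
Substitute q_2 = (q_2/q_1)·q_1 into the budget: q_1* = I/(p_1 + p_2·(q_2/q_1)).
Numerically q_2/q_1 = 0.140507, so q_1* = 161/(4 + 7.4·0.140507) = 31.946.

q_1* = 31.946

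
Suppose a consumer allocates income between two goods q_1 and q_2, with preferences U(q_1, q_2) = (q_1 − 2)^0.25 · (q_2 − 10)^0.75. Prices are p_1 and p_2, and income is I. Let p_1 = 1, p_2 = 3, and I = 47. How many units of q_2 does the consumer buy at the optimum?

Substituting into the budget: q_1* = 2 + 0.25·(I − 2·p_1 − 10·p_2)/p_1, and q_2* = 10 + 0.75·(…)/p_2.
Discretionary income = 47 − 2·1 − 10·3 = 15; q_2* = 10 + 0.75·15/3 = 13.75.

q_2* = 13.75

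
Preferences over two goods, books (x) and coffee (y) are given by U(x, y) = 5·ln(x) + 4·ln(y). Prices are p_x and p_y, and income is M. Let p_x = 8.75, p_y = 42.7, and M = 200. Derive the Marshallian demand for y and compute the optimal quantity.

y* = 2.0817

Tangency: MRS = (5/4)·y/x = p_x/p_y.
Rearranging, p_y·y = (4/5)·p_x·x. Substituting into the budget gives p_x·x·(1 + (4/5)) = M.
Demand: x*(p_x,p_y,M) = 5/9·M/p_x and y* = 4/9·M/p_y.
At p_x=8.75, p_y=42.7, M=200: y* = 4/9·200/42.7 = 2.0817.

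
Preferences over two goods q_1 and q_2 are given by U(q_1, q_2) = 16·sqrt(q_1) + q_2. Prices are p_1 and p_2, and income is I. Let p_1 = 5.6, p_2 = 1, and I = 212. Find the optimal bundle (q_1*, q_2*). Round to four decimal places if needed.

MU_q_1 = 8/√q_1, MU_q_2 = 1. Tangency: 8/√q_1 = p_1/p_2.
Solve: √q_1 = 8·p_2/p_1, so q_1*(p_1,p_2) = (8·p_2/p_1)², and q_2* = (I − p_1·q_1*)/p_2.
Plugging in: q_1* = (8·1/5.6)² = 2.0408, q_2* = 200.5714.

q_1* = 2.0408, q_2* = 200.5714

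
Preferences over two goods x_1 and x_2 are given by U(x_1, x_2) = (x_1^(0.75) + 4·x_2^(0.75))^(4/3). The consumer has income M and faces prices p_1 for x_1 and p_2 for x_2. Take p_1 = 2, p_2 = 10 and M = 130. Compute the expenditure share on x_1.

MRS = MU_x_1/MU_x_2 = (1/4)·(x_2/x_1)^(0.25). Set equal to p_1/p_2.
Solve for the ratio: x_2/x_1 = [4·p_1/p_2]^(4).
Substitute x_2 = (x_2/x_1)·x_1 into the budget: x_1* = M/(p_1 + p_2·(x_2/x_1)).
Numerically x_2/x_1 = 0.4096, so x_1* = 130/(2 + 10·0.4096) = 21.3255 and x_2* = 0.4096·21.3255 = 8.7349.
Expenditure on x_1: 2·21.3255 = 42.6509; share = 0.3281.

share on x_1 = 0.3281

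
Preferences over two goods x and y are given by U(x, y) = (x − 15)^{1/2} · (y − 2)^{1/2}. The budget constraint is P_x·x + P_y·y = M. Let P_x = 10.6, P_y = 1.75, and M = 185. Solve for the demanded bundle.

x* = 16.0613, y* = 8.4286

Let x' = x−15, y' = y−2. MRS = y'/x' = P_x/P_y.
Substituting into the budget: x* = 15 + 0.5·(M − 15·P_x − 2·P_y)/P_x, and y* = 2 + 0.5·(…)/P_y.
Discretionary income = 185 − 15·10.6 − 2·1.75 = 22.5; x* = 15 + 0.5·22.5/10.6 = 16.0613; y* = 2 + 0.5·22.5/1.75 = 8.4286.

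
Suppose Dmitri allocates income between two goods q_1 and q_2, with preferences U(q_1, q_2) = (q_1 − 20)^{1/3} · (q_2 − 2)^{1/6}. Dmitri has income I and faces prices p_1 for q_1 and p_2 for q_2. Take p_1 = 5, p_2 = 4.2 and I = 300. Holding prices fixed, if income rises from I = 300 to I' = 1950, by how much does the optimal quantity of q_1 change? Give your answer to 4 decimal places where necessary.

Δq_1* = 220

MRS = 2·(q_2−2)/(q_1−20). Tangency with p_1/p_2 gives q_2−2 = (1/2)·(p_1/p_2)·(q_1−20).
Substituting into the budget: q_1* = 20 + 2/3·(I − 20·p_1 − 2·p_2)/p_1, and q_2* = 2 + 1/3·(…)/p_2.
Discretionary income = 300 − 20·5 − 2·4.2 = 191.6; q_1* = 20 + 2/3·191.6/5 = 45.5467.
At I' = 1950: q_1* = 265.5467. Change: 265.5467 − 45.5467 = 220.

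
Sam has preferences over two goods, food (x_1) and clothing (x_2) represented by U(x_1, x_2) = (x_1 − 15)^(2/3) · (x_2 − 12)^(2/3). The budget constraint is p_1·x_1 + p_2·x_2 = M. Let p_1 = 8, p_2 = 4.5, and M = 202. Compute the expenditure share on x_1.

share on x_1 = 0.6634

Discretionary income = 202 − 15·8 − 12·4.5 = 28; x_1* = 15 + 0.5·28/8 = 16.75; x_2* = 12 + 0.5·28/4.5 = 15.1111.
Expenditure on x_1: 8·16.75 = 134; share = 0.6634.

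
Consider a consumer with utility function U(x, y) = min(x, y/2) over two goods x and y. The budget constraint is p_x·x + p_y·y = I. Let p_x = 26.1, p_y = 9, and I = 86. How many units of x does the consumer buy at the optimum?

Leontief preferences: the optimum is at the kink where x/1 = y/2, i.e. y = 2·x.
Budget: p_x·x + p_y·2·x = I, so (p_x + 2·p_y)·x = I.
Demand: x*(p_x,p_y,I) = I/(p_x + 2·p_y), y* = 2·I/(p_x + 2·p_y).
Here 26.1 + 2·9 = 44.1, giving x* = 1.9501.

x* = 1.9501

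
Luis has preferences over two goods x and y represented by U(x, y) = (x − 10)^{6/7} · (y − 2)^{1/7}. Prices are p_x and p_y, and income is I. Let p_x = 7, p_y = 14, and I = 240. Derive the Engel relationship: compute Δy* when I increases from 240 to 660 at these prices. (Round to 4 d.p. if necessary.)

This is Cobb-Douglas in (x−10, y−2): tangency gives 6/7·p_y·(y−2) = 1/7·p_x·(x−10).
After buying the subsistence bundle (10, 2), a share 6/7 of the remaining income goes to x: x* = 10 + 6/7·(I − 10p_x − 2p_y)/p_x.
Discretionary income = 240 − 10·7 − 2·14 = 142; y* = 2 + 1/7·142/14 = 3.449.
At I' = 660: y* = 7.7347. Change: 7.7347 − 3.449 = 4.2857.

Δy* = 4.2857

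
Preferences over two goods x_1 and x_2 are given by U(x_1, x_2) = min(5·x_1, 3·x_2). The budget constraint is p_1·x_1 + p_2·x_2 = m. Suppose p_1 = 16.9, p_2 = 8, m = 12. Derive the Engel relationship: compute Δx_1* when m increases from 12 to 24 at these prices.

Leontief preferences: the optimum is at the kink where x_1/3 = x_2/5, i.e. x_2 = (5/3)·x_1.
Budget: p_1·x_1 + p_2·(5/3)·x_1 = m, so (3·p_1 + 5·p_2)·x_1 = 3·m.
Demand: x_1*(p_1,p_2,m) = 3·m/(3·p_1 + 5·p_2), x_2* = 5·m/(3·p_1 + 5·p_2).
Here 3·16.9 + 5·8 = 90.7, giving x_1* = 0.3969.
At m' = 24: x_1* = 0.7938. Change: 0.7938 − 0.3969 = 0.3969.

Δx_1* = 0.3969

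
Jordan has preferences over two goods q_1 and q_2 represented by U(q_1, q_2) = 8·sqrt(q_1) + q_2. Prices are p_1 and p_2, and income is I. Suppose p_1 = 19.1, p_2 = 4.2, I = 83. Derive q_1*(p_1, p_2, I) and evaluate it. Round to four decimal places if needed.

Plugging in: q_1* = (4·4.2/19.1)² = 0.7737.

q_1* = 0.7737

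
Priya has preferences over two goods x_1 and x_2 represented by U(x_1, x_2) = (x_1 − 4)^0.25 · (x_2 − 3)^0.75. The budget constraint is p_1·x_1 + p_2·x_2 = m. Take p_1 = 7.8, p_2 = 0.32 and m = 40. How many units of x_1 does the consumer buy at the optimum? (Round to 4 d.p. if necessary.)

x_1* = 4.2513

This is Cobb-Douglas in (x_1−4, x_2−3): tangency gives 0.25·p_2·(x_2−3) = 0.75·p_1·(x_1−4).
After buying the subsistence bundle (4, 3), a share 0.25 of the remaining income goes to x_1: x_1* = 4 + 0.25·(m − 4p_1 − 3p_2)/p_1.
Discretionary income = 40 − 4·7.8 − 3·0.32 = 7.84; x_1* = 4 + 0.25·7.84/7.8 = 4.2513.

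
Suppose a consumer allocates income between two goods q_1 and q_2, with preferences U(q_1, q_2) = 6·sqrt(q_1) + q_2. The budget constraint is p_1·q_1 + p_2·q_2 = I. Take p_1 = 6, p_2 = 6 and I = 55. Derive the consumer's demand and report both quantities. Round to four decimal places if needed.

Set MRS = p_1/p_2: 3·q_1^(−1/2) = p_1/p_2.
Thus q_1* = (3·p_2/p_1)² — independent of I — with the rest of income spent on q_2.
Plugging in: q_1* = (3·6/6)² = 9, q_2* = 0.1667.

q_1* = 9, q_2* = 0.1667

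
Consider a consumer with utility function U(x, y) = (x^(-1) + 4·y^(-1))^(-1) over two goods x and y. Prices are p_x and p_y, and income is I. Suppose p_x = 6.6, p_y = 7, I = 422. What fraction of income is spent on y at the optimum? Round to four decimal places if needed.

share on y = 0.6732

MRS = MU_x/MU_y = (1/4)·(y/x)^(2). Set equal to p_x/p_y.
Hence y/x = (4·p_x/p_y)^(1/(2)), i.e. raised to the 0.5 power.
Substitute y = (y/x)·x into the budget: x* = I/(p_x + p_y·(y/x)).
Numerically y/x = 1.942017, so x* = 422/(6.6 + 7·1.942017) = 20.8972 and y* = 1.942017·20.8972 = 40.5827.
Expenditure on y: 7·40.5827 = 284.0786; share = 0.6732.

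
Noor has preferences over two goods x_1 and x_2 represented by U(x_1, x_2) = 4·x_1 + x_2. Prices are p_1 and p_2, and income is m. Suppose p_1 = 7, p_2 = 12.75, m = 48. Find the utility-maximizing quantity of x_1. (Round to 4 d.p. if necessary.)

Linear utility — the consumer picks whichever good has higher MU/price: 4/7 = 0.5714 vs 1/12.75 = 0.0784.
x_1 gives more utility per dollar, so spend all income on x_1: x_1* = m/p_1, x_2* = 0.
Numerically: x_1* = 6.8571, x_2* = 0.

x_1* = 6.8571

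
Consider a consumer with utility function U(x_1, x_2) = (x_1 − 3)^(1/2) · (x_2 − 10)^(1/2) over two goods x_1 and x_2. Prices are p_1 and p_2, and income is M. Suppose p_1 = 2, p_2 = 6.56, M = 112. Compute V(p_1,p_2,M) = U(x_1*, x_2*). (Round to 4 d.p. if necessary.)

V = 5.5768

Let x_1' = x_1−3, x_2' = x_2−10. MRS = x_2'/x_1' = p_1/p_2.
Substituting into the budget: x_1* = 3 + 0.5·(M − 3·p_1 − 10·p_2)/p_1, and x_2* = 10 + 0.5·(…)/p_2.
Discretionary income = 112 − 3·2 − 10·6.56 = 40.4; x_1* = 3 + 0.5·40.4/2 = 13.1; x_2* = 10 + 0.5·40.4/6.56 = 13.0793.
Utility at the optimum: U(13.1, 13.0793) = 5.5768.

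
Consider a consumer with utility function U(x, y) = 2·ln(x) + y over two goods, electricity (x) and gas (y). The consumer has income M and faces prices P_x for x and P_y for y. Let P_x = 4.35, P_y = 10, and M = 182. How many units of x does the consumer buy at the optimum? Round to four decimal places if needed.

MU_x = 2/x, MU_y = 1. Tangency: 2/x = P_x/P_y.
So x*(P_x,P_y) = 2·P_y/P_x, independent of income; and y* = (M − 2·P_y)/P_y.
At the given prices: x* = 2·10/4.35 = 4.5977.

x* = 4.5977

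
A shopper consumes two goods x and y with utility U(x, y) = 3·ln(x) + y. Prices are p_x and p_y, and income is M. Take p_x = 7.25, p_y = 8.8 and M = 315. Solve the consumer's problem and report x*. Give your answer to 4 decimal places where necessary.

Set MRS = p_x/p_y: (3/x)/1 = p_x/p_y.
So x*(p_x,p_y) = 3·p_y/p_x, independent of income; and y* = (M − 3·p_y)/p_y.
At the given prices: x* = 3·8.8/7.25 = 3.6414.

x* = 3.6414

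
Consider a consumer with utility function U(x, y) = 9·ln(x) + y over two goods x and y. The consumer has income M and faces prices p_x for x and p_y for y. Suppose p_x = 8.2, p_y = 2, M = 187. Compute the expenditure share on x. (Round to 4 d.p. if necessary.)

MU_x = 9/x, MU_y = 1. Tangency: 9/x = p_x/p_y.
So x*(p_x,p_y) = 9·p_y/p_x, independent of income; and y* = (M − 9·p_y)/p_y.
At the given prices: x* = 9·2/8.2 = 2.1951, and y* = 84.5.
Expenditure on x: 8.2·2.1951 = 18; share = 0.0963.

share on x = 0.0963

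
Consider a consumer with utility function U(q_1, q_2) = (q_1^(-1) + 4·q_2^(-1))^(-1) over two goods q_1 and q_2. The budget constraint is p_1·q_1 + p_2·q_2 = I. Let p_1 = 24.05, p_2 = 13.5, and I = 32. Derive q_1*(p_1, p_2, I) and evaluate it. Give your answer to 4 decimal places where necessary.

q_1* = 0.5326

MU_q_1 ∝ q_1^(-2), MU_q_2 ∝ 4·q_2^(-2), so MRS = (1/4)·(q_2/q_1)^(2) = p_1/p_2.
Solve for the ratio: q_2/q_1 = [4·p_1/p_2]^(0.5).
Substitute q_2 = (q_2/q_1)·q_1 into the budget: q_1* = I/(p_1 + p_2·(q_2/q_1)).
Numerically q_2/q_1 = 2.669443, so q_1* = 32/(24.05 + 13.5·2.669443) = 0.5326.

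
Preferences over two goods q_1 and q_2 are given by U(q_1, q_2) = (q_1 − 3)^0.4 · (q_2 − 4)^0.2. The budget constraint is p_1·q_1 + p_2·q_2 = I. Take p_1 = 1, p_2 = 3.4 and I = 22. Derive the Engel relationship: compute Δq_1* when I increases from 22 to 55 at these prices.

This is Cobb-Douglas in (q_1−3, q_2−4): tangency gives 0.4·p_2·(q_2−4) = 0.2·p_1·(q_1−3).
After buying the subsistence bundle (3, 4), a share 2/3 of the remaining income goes to q_1: q_1* = 3 + 2/3·(I − 3p_1 − 4p_2)/p_1.
Discretionary income = 22 − 3·1 − 4·3.4 = 5.4; q_1* = 3 + 2/3·5.4/1 = 6.6.
At I' = 55: q_1* = 28.6. Change: 28.6 − 6.6 = 22.

Δq_1* = 22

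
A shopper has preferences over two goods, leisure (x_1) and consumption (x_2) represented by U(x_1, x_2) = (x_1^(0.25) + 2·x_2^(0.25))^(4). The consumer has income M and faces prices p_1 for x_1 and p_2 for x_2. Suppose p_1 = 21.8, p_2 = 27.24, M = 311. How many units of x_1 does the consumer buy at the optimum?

x_1* = 4.2719

Numerically x_2/x_1 = 1.872287, so x_1* = 311/(21.8 + 27.24·1.872287) = 4.2719.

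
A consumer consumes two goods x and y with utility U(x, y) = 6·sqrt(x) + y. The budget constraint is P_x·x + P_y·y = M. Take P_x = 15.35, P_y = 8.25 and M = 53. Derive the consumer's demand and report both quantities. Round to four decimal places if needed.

x* = 2.5998, y* = 1.5871

Set MRS = P_x/P_y: 3·x^(−1/2) = P_x/P_y.
Solve: √x = 3·P_y/P_x, so x*(P_x,P_y) = (3·P_y/P_x)², and y* = (M − P_x·x*)/P_y.
Plugging in: x* = (3·8.25/15.35)² = 2.5998, y* = 1.5871.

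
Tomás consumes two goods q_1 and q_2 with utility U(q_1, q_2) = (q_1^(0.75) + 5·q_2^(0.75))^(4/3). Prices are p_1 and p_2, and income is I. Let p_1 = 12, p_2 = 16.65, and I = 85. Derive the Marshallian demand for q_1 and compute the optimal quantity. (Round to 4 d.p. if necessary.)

MRS = MU_q_1/MU_q_2 = (1/5)·(q_2/q_1)^(0.25). Set equal to p_1/p_2.
Hence q_2/q_1 = (5·p_1/p_2)^(1/(0.25)), i.e. raised to the 4 power.
Substitute q_2 = (q_2/q_1)·q_1 into the budget: q_1* = I/(p_1 + p_2·(q_2/q_1)).
Numerically q_2/q_1 = 168.635129, so q_1* = 85/(12 + 16.65·168.635129) = 0.0301.

q_1* = 0.0301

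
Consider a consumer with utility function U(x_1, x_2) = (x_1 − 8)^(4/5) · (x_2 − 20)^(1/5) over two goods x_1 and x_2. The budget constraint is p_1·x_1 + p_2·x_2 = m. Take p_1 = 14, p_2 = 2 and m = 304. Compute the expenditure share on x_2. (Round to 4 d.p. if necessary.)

share on x_2 = 0.2316

After buying the subsistence bundle (8, 20), a share 0.8 of the remaining income goes to x_1: x_1* = 8 + 0.8·(m − 8p_1 − 20p_2)/p_1.
Discretionary income = 304 − 8·14 − 20·2 = 152; x_1* = 8 + 0.8·152/14 = 16.6857; x_2* = 20 + 0.2·152/2 = 35.2.
Expenditure on x_2: 2·35.2 = 70.4; share = 0.2316.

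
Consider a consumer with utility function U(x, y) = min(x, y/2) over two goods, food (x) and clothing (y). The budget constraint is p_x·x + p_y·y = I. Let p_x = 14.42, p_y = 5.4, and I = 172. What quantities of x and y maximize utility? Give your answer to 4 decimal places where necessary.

x* = 6.82, y* = 13.64

Leontief preferences: the optimum is at the kink where x/1 = y/2, i.e. y = 2·x.
Budget: p_x·x + p_y·2·x = I, so (p_x + 2·p_y)·x = I.
Demand: x*(p_x,p_y,I) = I/(p_x + 2·p_y), y* = 2·I/(p_x + 2·p_y).
Here 14.42 + 2·5.4 = 25.22, giving x* = 6.82 and y* = 13.64.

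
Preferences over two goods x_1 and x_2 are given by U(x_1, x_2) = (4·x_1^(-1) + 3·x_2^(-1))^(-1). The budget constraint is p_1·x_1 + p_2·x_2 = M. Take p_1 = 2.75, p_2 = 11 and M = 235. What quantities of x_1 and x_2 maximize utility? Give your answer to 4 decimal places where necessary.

x_1* = 31.2785, x_2* = 13.544

MU_x_1 ∝ 4·x_1^(-2), MU_x_2 ∝ 3·x_2^(-2), so MRS = (4/3)·(x_2/x_1)^(2) = p_1/p_2.
Solve for the ratio: x_2/x_1 = [(3/4)·p_1/p_2]^(0.5).
With the ratio pinned down, the budget gives x_1* = M/(p_1 + p_2·(x_2/x_1)) and x_2* = (x_2/x_1)·x_1*.
Numerically x_2/x_1 = 0.433013, so x_1* = 235/(2.75 + 11·0.433013) = 31.2785 and x_2* = 0.433013·31.2785 = 13.544.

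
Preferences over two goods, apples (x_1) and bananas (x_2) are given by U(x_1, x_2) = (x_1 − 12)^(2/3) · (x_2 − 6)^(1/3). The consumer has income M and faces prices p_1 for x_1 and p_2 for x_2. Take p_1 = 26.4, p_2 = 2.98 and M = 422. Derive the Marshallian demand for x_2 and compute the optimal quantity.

Substituting into the budget: x_1* = 12 + 2/3·(M − 12·p_1 − 6·p_2)/p_1, and x_2* = 6 + 1/3·(…)/p_2.
Discretionary income = 422 − 12·26.4 − 6·2.98 = 87.32; x_2* = 6 + 1/3·87.32/2.98 = 15.7673.

x_2* = 15.7673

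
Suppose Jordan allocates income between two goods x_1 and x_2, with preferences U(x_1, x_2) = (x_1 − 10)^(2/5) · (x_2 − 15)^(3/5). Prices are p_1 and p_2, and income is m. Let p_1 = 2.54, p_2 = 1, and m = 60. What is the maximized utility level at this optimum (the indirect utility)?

V = 6.8871

Let x_1' = x_1−10, x_2' = x_2−15. MRS = (2/3)·x_2'/x_1' = p_1/p_2.
After buying the subsistence bundle (10, 15), a share 0.4 of the remaining income goes to x_1: x_1* = 10 + 0.4·(m − 10p_1 − 15p_2)/p_1.
Discretionary income = 60 − 10·2.54 − 15·1 = 19.6; x_1* = 10 + 0.4·19.6/2.54 = 13.0866; x_2* = 15 + 0.6·19.6/1 = 26.76.
Utility at the optimum: U(13.0866, 26.76) = 6.8871.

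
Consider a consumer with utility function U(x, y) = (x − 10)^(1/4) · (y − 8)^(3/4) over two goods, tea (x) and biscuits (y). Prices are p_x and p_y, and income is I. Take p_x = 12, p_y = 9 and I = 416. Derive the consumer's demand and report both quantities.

Let x' = x−10, y' = y−8. MRS = (1/3)·y'/x' = p_x/p_y.
After buying the subsistence bundle (10, 8), a share 0.25 of the remaining income goes to x: x* = 10 + 0.25·(I − 10p_x − 8p_y)/p_x.
Discretionary income = 416 − 10·12 − 8·9 = 224; x* = 10 + 0.25·224/12 = 14.6667; y* = 8 + 0.75·224/9 = 26.6667.

x* = 14.6667, y* = 26.6667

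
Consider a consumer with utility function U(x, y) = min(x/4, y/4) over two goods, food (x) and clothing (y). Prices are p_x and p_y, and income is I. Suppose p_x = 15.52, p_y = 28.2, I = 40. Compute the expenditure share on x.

Leontief preferences: the optimum is at the kink where x/4 = y/4, i.e. y = x.
Budget: p_x·x + p_y·x = I, so (4·p_x + 4·p_y)·x = 4·I.
Demand: x*(p_x,p_y,I) = 4·I/(4·p_x + 4·p_y), y* = 4·I/(4·p_x + 4·p_y).
Here 4·15.52 + 4·28.2 = 174.88, giving x* = 0.9149 and y* = 0.9149.
Expenditure on x: 15.52·0.9149 = 14.1995; share = 0.355.

share on x = 0.355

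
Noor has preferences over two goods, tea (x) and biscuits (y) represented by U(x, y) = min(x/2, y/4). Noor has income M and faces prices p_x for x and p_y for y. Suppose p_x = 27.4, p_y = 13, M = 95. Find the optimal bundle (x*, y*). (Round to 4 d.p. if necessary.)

x* = 1.779, y* = 3.5581

Leontief preferences: the optimum is at the kink where x/2 = y/4, i.e. y = 2·x.
Budget: p_x·x + p_y·2·x = M, so (2·p_x + 4·p_y)·x = 2·M.
Demand: x*(p_x,p_y,M) = 2·M/(2·p_x + 4·p_y), y* = 4·M/(2·p_x + 4·p_y).
Here 2·27.4 + 4·13 = 106.8, giving x* = 1.779 and y* = 3.5581.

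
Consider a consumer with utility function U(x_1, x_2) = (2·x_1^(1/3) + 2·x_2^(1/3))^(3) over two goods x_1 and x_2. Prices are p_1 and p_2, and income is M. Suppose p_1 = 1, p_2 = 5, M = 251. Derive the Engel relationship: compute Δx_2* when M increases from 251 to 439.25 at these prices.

Δx_2* = 11.6345

From the CES first-order condition, (x_2/x_1)^(2/3) = p_1/p_2.
Solve for the ratio: x_2/x_1 = [p_1/p_2]^(1.5).
With the ratio pinned down, the budget gives x_1* = M/(p_1 + p_2·(x_2/x_1)) and x_2* = (x_2/x_1)·x_1*.
Numerically x_2/x_1 = 0.089443, so x_1* = 251/(1 + 5·0.089443) = 173.4367 and x_2* = 0.089443·173.4367 = 15.5127.
At M' = 439.25: x_2* = 27.1471. Change: 27.1471 − 15.5127 = 11.6345.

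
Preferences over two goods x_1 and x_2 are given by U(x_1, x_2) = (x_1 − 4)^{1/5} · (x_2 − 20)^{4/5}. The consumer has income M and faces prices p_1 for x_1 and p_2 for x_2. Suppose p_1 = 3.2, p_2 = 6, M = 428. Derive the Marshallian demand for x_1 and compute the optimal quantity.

This is Cobb-Douglas in (x_1−4, x_2−20): tangency gives 0.2·p_2·(x_2−20) = 0.8·p_1·(x_1−4).
Substituting into the budget: x_1* = 4 + 0.2·(M − 4·p_1 − 20·p_2)/p_1, and x_2* = 20 + 0.8·(…)/p_2.
Discretionary income = 428 − 4·3.2 − 20·6 = 295.2; x_1* = 4 + 0.2·295.2/3.2 = 22.45.

x_1* = 22.45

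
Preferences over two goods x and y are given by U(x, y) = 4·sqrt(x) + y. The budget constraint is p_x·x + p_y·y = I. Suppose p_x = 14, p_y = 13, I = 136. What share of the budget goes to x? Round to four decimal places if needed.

share on x = 0.355

MU_x = 2/√x, MU_y = 1. Tangency: 2/√x = p_x/p_y.
Thus x* = (2·p_y/p_x)² — independent of I — with the rest of income spent on y.
Plugging in: x* = (2·13/14)² = 3.449, y* = 6.7473.
Expenditure on x: 14·3.449 = 48.2857; share = 0.355.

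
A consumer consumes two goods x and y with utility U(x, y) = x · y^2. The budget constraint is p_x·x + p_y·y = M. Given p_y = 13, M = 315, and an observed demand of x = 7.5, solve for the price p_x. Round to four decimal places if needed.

Tangency: MRS = (1/2)·y/x = p_x/p_y.
Rearranging, p_y·y = 2·p_x·x. Substituting into the budget gives p_x·x·(1 + 2) = M.
Demand: x*(p_x,p_y,M) = 1/3·M/p_x and y* = 2/3·M/p_y.
Set x* = 7.5 in the demand function and solve for p_x: p_x = 14.

p_x = 14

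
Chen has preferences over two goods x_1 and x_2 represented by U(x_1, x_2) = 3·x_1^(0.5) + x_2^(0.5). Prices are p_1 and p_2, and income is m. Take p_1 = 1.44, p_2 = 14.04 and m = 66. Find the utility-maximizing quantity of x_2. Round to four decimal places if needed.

From the CES first-order condition, 3·(x_2/x_1)^(0.5) = p_1/p_2.
Hence x_2/x_1 = ((1/3)·p_1/p_2)^(1/(0.5)), i.e. raised to the 2 power.
With the ratio pinned down, the budget gives x_1* = m/(p_1 + p_2·(x_2/x_1)) and x_2* = (x_2/x_1)·x_1*.
Numerically x_2/x_1 = 0.001169, so x_1* = 66/(1.44 + 14.04·0.001169) = 45.3169 and x_2* = 0.001169·45.3169 = 0.053.

x_2* = 0.053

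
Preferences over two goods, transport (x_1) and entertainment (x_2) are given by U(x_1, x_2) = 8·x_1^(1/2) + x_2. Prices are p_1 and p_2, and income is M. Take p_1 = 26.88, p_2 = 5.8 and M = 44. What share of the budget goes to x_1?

share on x_1 = 0.4551

Utility is quasi-linear in x_2; the FOC for x_1 is 4/√x_1 = p_1/p_2.
Thus x_1* = (4·p_2/p_1)² — independent of M — with the rest of income spent on x_2.
Plugging in: x_1* = (4·5.8/26.88)² = 0.7449, x_2* = 4.1338.
Expenditure on x_1: 26.88·0.7449 = 20.0238; share = 0.4551.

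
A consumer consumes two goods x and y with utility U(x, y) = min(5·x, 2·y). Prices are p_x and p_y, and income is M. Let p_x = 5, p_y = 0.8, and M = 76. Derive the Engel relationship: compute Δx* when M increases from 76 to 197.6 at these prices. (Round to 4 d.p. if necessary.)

Leontief preferences: the optimum is at the kink where x/2 = y/5, i.e. y = (5/2)·x.
Budget: p_x·x + p_y·(5/2)·x = M, so (2·p_x + 5·p_y)·x = 2·M.
Demand: x*(p_x,p_y,M) = 2·M/(2·p_x + 5·p_y), y* = 5·M/(2·p_x + 5·p_y).
Here 2·5 + 5·0.8 = 14, giving x* = 10.8571.
At M' = 197.6: x* = 28.2286. Change: 28.2286 − 10.8571 = 17.3714.

Δx* = 17.3714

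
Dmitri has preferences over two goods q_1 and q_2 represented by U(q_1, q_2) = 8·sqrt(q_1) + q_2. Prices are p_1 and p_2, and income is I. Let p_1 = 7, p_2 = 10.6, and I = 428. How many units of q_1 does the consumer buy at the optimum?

q_1* = 36.689

MU_q_1 = 4/√q_1, MU_q_2 = 1. Tangency: 4/√q_1 = p_1/p_2.
Solve: √q_1 = 4·p_2/p_1, so q_1*(p_1,p_2) = (4·p_2/p_1)², and q_2* = (I − p_1·q_1*)/p_2.
Plugging in: q_1* = (4·10.6/7)² = 36.689.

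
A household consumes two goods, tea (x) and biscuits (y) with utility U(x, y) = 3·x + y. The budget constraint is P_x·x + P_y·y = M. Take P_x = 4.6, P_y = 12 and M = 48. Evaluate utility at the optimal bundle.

V = 31.3043

Perfect substitutes: compare marginal utility per dollar. 3/P_x vs 1/P_y → 0.6522 vs 0.0833.
x gives more utility per dollar, so spend all income on x: x* = M/P_x, y* = 0.
Numerically: x* = 10.4348, y* = 0.
Utility at the optimum: U(10.4348, 0) = 31.3043.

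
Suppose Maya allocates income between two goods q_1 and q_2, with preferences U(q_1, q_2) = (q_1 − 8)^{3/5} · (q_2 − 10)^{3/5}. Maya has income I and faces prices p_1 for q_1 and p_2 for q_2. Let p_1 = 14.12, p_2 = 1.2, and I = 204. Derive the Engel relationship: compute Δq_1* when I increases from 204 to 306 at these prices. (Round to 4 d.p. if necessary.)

Discretionary income = 204 − 8·14.12 − 10·1.2 = 79.04; q_1* = 8 + 0.5·79.04/14.12 = 10.7989.
At I' = 306: q_1* = 14.4108. Change: 14.4108 − 10.7989 = 3.6119.

Δq_1* = 3.6119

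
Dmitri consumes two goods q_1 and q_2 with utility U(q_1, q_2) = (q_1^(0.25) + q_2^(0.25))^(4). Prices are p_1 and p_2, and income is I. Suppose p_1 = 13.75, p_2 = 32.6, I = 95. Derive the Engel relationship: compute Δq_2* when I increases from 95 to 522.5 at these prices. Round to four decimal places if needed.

Δq_2* = 5.6198

MRS = MU_q_1/MU_q_2 = (q_2/q_1)^(0.75). Set equal to p_1/p_2.
Hence q_2/q_1 = (p_1/p_2)^(1/(0.75)), i.e. raised to the 4/3 power.
Substitute q_2 = (q_2/q_1)·q_1 into the budget: q_1* = I/(p_1 + p_2·(q_2/q_1)).
Numerically q_2/q_1 = 0.31631, so q_1* = 95/(13.75 + 32.6·0.31631) = 3.9482 and q_2* = 0.31631·3.9482 = 1.2489.
At I' = 522.5: q_2* = 6.8687. Change: 6.8687 − 1.2489 = 5.6198.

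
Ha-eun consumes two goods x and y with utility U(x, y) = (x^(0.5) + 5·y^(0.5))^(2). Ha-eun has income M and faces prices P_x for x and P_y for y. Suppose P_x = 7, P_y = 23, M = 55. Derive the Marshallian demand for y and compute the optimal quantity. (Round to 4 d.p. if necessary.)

Numerically y/x = 2.31569, so x* = 55/(7 + 23·2.31569) = 0.9127 and y* = 2.31569·0.9127 = 2.1135.

y* = 2.1135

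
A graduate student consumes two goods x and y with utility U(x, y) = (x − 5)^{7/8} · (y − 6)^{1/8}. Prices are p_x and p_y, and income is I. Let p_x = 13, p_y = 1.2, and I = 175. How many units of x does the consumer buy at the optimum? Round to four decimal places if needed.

This is Cobb-Douglas in (x−5, y−6): tangency gives 0.875·p_y·(y−6) = 0.125·p_x·(x−5).
Substituting into the budget: x* = 5 + 0.875·(I − 5·p_x − 6·p_y)/p_x, and y* = 6 + 0.125·(…)/p_y.
Discretionary income = 175 − 5·13 − 6·1.2 = 102.8; x* = 5 + 0.875·102.8/13 = 11.9192.

x* = 11.9192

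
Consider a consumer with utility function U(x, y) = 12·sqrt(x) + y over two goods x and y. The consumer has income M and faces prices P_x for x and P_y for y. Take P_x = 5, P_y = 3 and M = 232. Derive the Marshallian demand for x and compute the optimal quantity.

x* = 12.96

Plugging in: x* = (6·3/5)² = 12.96.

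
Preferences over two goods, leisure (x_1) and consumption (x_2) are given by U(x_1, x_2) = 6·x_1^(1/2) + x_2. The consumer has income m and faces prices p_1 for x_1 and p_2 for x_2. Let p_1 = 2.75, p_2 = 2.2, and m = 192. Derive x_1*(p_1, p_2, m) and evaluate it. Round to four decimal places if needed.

MU_x_1 = 3/√x_1, MU_x_2 = 1. Tangency: 3/√x_1 = p_1/p_2.
Thus x_1* = (3·p_2/p_1)² — independent of m — with the rest of income spent on x_2.
Plugging in: x_1* = (3·2.2/2.75)² = 5.76.

x_1* = 5.76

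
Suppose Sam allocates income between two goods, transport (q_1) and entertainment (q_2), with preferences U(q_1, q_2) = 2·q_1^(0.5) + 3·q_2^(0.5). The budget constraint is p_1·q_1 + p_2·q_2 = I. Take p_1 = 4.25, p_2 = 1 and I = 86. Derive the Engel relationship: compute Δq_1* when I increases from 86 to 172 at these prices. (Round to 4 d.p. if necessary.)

From the CES first-order condition, (2/3)·(q_2/q_1)^(0.5) = p_1/p_2.
Hence q_2/q_1 = ((3/2)·p_1/p_2)^(1/(0.5)), i.e. raised to the 2 power.
With the ratio pinned down, the budget gives q_1* = I/(p_1 + p_2·(q_2/q_1)) and q_2* = (q_2/q_1)·q_1*.
Numerically q_2/q_1 = 40.640625, so q_1* = 86/(4.25 + 1·40.640625) = 1.9158.
At I' = 172: q_1* = 3.8315. Change: 3.8315 − 1.9158 = 1.9158.

Δq_1* = 1.9158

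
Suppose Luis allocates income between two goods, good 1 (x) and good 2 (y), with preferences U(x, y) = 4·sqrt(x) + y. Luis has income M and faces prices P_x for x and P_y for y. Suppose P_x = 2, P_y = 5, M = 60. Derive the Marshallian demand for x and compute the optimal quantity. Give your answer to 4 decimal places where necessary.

x* = 25

MU_x = 2/√x, MU_y = 1. Tangency: 2/√x = P_x/P_y.
Solve: √x = 2·P_y/P_x, so x*(P_x,P_y) = (2·P_y/P_x)², and y* = (M − P_x·x*)/P_y.
Plugging in: x* = (2·5/2)² = 25.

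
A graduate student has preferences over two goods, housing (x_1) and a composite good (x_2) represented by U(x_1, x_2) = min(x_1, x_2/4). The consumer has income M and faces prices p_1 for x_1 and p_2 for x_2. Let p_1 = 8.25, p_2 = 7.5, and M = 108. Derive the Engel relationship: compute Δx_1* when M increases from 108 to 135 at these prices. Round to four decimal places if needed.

Δx_1* = 0.7059

Demand: x_1*(p_1,p_2,M) = M/(p_1 + 4·p_2), x_2* = 4·M/(p_1 + 4·p_2).
Here 8.25 + 4·7.5 = 38.25, giving x_1* = 2.8235.
At M' = 135: x_1* = 3.5294. Change: 3.5294 − 2.8235 = 0.7059.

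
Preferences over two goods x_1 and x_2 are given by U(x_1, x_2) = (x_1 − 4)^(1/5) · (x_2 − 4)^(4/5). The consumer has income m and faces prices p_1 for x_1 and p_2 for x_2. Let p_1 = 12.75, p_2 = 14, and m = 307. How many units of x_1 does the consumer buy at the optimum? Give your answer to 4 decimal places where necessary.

x_1* = 7.1373

This is Cobb-Douglas in (x_1−4, x_2−4): tangency gives 0.2·p_2·(x_2−4) = 0.8·p_1·(x_1−4).
After buying the subsistence bundle (4, 4), a share 0.2 of the remaining income goes to x_1: x_1* = 4 + 0.2·(m − 4p_1 − 4p_2)/p_1.
Discretionary income = 307 − 4·12.75 − 4·14 = 200; x_1* = 4 + 0.2·200/12.75 = 7.1373.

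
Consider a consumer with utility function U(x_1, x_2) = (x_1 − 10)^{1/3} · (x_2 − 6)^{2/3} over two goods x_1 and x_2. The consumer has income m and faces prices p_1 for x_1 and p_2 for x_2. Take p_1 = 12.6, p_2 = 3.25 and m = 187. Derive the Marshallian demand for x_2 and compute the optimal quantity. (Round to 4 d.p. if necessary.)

x_2* = 14.5128

Discretionary income = 187 − 10·12.6 − 6·3.25 = 41.5; x_2* = 6 + 2/3·41.5/3.25 = 14.5128.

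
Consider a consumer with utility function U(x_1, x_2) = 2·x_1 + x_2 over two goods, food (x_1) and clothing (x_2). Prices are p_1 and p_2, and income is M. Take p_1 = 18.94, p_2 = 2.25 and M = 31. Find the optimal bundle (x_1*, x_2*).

x_1* = 0, x_2* = 13.7778

Numerically: x_1* = 0, x_2* = 13.7778.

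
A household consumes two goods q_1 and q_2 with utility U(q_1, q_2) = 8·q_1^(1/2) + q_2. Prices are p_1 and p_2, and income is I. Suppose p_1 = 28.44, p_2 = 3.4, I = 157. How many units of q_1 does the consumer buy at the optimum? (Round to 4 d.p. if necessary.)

q_1* = 0.2287

Plugging in: q_1* = (4·3.4/28.44)² = 0.2287.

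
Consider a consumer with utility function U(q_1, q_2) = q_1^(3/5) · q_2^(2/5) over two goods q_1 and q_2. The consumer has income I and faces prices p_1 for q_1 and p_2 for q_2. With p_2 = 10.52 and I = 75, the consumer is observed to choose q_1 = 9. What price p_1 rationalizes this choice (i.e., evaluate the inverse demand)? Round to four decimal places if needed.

p_1 = 5

MU_q_1/MU_q_2 = (0.6·q_2)/(0.4·q_1); tangency sets this equal to p_1/p_2.
Rearranging, p_2·q_2 = (2/3)·p_1·q_1. Substituting into the budget gives p_1·q_1·(1 + (2/3)) = I.
Demand: q_1*(p_1,p_2,I) = 0.6·I/p_1 and q_2* = 0.4·I/p_2.
Set q_1* = 9 in the demand function and solve for p_1: p_1 = 5.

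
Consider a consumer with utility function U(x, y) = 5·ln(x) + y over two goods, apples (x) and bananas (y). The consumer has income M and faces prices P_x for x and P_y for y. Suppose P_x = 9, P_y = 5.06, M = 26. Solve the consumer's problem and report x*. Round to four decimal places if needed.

Set MRS = P_x/P_y: (5/x)/1 = P_x/P_y.
So x*(P_x,P_y) = 5·P_y/P_x, independent of income; and y* = (M − 5·P_y)/P_y.
At the given prices: x* = 5·5.06/9 = 2.8111.

x* = 2.8111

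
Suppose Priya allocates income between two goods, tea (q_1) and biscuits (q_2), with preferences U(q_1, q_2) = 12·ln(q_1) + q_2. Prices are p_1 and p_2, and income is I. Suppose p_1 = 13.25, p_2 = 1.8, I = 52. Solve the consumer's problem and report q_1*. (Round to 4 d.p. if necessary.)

q_1* = 1.6302

MU_q_1 = 12/q_1, MU_q_2 = 1. Tangency: 12/q_1 = p_1/p_2.
So q_1*(p_1,p_2) = 12·p_2/p_1, independent of income; and q_2* = (I − 12·p_2)/p_2.
At the given prices: q_1* = 12·1.8/13.25 = 1.6302.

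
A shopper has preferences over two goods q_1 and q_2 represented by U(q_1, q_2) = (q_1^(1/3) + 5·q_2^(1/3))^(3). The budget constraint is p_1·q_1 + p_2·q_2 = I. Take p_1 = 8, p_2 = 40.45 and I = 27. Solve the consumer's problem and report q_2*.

Substitute q_2 = (q_2/q_1)·q_1 into the budget: q_1* = I/(p_1 + p_2·(q_2/q_1)).
Numerically q_2/q_1 = 0.983359, so q_1* = 27/(8 + 40.45·0.983359) = 0.5651 and q_2* = 0.983359·0.5651 = 0.5557.

q_2* = 0.5557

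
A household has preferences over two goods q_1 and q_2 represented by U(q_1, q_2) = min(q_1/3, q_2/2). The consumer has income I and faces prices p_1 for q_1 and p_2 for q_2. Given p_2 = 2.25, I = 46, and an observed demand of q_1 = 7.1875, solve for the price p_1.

With perfect complements, no substitution: consume in ratio q_1:q_2 = 3:2.
Budget: p_1·q_1 + p_2·(2/3)·q_1 = I, so (3·p_1 + 2·p_2)·q_1 = 3·I.
Demand: q_1*(p_1,p_2,I) = 3·I/(3·p_1 + 2·p_2), q_2* = 2·I/(3·p_1 + 2·p_2).
Set q_1* = 7.1875 in the demand function and solve for p_1: p_1 = 4.9.

p_1 = 4.9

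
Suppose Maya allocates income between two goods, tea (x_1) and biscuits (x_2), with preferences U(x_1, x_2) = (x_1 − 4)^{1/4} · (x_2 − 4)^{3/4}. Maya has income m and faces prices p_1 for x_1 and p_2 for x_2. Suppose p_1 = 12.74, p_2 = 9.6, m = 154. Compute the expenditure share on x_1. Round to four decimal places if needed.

MRS = (1/3)·(x_2−4)/(x_1−4). Tangency with p_1/p_2 gives x_2−4 = 3·(p_1/p_2)·(x_1−4).
After buying the subsistence bundle (4, 4), a share 0.25 of the remaining income goes to x_1: x_1* = 4 + 0.25·(m − 4p_1 − 4p_2)/p_1.
Discretionary income = 154 − 4·12.74 − 4·9.6 = 64.64; x_1* = 4 + 0.25·64.64/12.74 = 5.2684; x_2* = 4 + 0.75·64.64/9.6 = 9.05.
Expenditure on x_1: 12.74·5.2684 = 67.12; share = 0.4358.

share on x_1 = 0.4358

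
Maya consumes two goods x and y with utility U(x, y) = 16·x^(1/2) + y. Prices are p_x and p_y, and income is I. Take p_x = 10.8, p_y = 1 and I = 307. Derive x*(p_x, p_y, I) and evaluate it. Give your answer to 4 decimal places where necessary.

Set MRS = p_x/p_y: 8·x^(−1/2) = p_x/p_y.
Solve: √x = 8·p_y/p_x, so x*(p_x,p_y) = (8·p_y/p_x)², and y* = (I − p_x·x*)/p_y.
Plugging in: x* = (8·1/10.8)² = 0.5487.

x* = 0.5487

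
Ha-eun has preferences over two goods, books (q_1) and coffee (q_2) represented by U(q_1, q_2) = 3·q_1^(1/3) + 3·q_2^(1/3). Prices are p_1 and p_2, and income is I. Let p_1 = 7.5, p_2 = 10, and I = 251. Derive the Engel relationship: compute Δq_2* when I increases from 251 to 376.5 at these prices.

Substitute q_2 = (q_2/q_1)·q_1 into the budget: q_1* = I/(p_1 + p_2·(q_2/q_1)).
Numerically q_2/q_1 = 0.649519, so q_1* = 251/(7.5 + 10·0.649519) = 17.9347 and q_2* = 0.649519·17.9347 = 11.649.
At I' = 376.5: q_2* = 17.4734. Change: 17.4734 − 11.649 = 5.8245.

Δq_2* = 5.8245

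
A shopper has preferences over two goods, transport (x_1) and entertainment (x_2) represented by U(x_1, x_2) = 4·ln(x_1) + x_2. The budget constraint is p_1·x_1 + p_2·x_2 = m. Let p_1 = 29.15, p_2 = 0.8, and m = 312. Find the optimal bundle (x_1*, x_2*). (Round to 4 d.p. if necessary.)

x_1* = 0.1098, x_2* = 386

Set MRS = p_1/p_2: (4/x_1)/1 = p_1/p_2.
So x_1*(p_1,p_2) = 4·p_2/p_1, independent of income; and x_2* = (m − 4·p_2)/p_2.
At the given prices: x_1* = 4·0.8/29.15 = 0.1098, and x_2* = 386.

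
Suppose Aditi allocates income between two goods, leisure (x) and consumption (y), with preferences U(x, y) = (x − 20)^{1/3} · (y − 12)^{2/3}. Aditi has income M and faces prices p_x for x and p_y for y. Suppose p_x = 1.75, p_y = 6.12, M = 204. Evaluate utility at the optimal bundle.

V = 12.5409

Let x' = x−20, y' = y−12. MRS = (1/2)·y'/x' = p_x/p_y.
Substituting into the budget: x* = 20 + 1/3·(M − 20·p_x − 12·p_y)/p_x, and y* = 12 + 2/3·(…)/p_y.
Discretionary income = 204 − 20·1.75 − 12·6.12 = 95.56; x* = 20 + 1/3·95.56/1.75 = 38.2019; y* = 12 + 2/3·95.56/6.12 = 22.4096.
Utility at the optimum: U(38.2019, 22.4096) = 12.5409.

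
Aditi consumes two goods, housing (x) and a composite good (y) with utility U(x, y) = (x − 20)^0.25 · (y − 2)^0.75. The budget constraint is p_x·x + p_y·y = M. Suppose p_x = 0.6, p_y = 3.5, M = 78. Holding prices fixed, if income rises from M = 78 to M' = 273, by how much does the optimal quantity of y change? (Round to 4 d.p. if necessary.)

MRS = (1/3)·(y−2)/(x−20). Tangency with p_x/p_y gives y−2 = 3·(p_x/p_y)·(x−20).
After buying the subsistence bundle (20, 2), a share 0.25 of the remaining income goes to x: x* = 20 + 0.25·(M − 20p_x − 2p_y)/p_x.
Discretionary income = 78 − 20·0.6 − 2·3.5 = 59; y* = 2 + 0.75·59/3.5 = 14.6429.
At M' = 273: y* = 56.4286. Change: 56.4286 − 14.6429 = 41.7857.

Δy* = 41.7857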